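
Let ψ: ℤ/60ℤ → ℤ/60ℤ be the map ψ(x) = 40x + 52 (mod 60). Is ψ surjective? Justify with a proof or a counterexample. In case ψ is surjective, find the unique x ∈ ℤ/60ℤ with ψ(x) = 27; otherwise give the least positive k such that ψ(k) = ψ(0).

Since gcd(40, 60) = 20, we have 40x ≡ 0 (mod 20) for all x, so ψ(x) ≡ 12 (mod 20).
But 0 ≢ 12 (mod 20), so 0 ∈ ℤ/60ℤ has no preimage. Hence ψ is not surjective.
Since ψ is not surjective, we find the least positive k with ψ(k) = ψ(0): this means 40k ≡ 0 (mod 60), i.e. 60 ∣ 40k. Since gcd(40, 60) = 20, dividing through by 20 this holds exactly when 3 ∣ 2k, and as gcd(2, 3) = 1, exactly when 3 ∣ k.
The smallest positive such k is 3.

3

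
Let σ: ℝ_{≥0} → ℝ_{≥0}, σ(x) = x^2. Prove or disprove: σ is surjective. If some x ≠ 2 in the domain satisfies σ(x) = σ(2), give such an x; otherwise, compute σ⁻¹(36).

6

For any y ∈ ℝ_{≥0}, x = y^{1/2} ∈ ℝ_{≥0} gives σ(x) = y, so σ is surjective.
Since x ↦ x^2 is strictly increasing on ℝ_{≥0}, it is injective there, so no x ≠ 2 in the domain has σ(x) = σ(2). We therefore compute σ⁻¹(36) = 36^{1/2} = 6 (indeed 6^2 = 36).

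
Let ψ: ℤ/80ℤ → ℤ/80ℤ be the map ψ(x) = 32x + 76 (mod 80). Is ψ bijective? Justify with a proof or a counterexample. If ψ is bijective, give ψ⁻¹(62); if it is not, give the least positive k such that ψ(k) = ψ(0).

5

We have gcd(32, 80) = 16 > 1. Taking s = 0 and t = 5: ψ(0) = 76 and ψ(5) = 32·5 + 76 = 236 ≡ 76 (mod 80).
So ψ(0) = ψ(5) while 0 ≠ 5, so ψ is not injective, hence not bijective.
Since ψ is not bijective, we find the least positive k with ψ(k) = ψ(0): this means 32k ≡ 0 (mod 80), i.e. 80 ∣ 32k. Since gcd(32, 80) = 16, dividing through by 16 this holds exactly when 5 ∣ 2k, and as gcd(2, 5) = 1, exactly when 5 ∣ k.
The smallest positive such k is 5.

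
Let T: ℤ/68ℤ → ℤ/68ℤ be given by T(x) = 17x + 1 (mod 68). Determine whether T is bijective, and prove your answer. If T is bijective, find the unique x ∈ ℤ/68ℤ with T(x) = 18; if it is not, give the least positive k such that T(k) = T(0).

4

We have gcd(17, 68) = 17 > 1. Taking a = 0 and b = 4: T(0) = 1 and T(4) = 17·4 + 1 = 69 ≡ 1 (mod 68).
So T(0) = T(4) while 0 ≠ 4, so T is not injective, hence not bijective.
Since T is not bijective, we find the least positive k with T(k) = T(0): this means 17k ≡ 0 (mod 68), i.e. 68 ∣ 17k. Since gcd(17, 68) = 17, dividing through by 17 this holds exactly when 4 ∣ k.
The smallest positive such k is 4.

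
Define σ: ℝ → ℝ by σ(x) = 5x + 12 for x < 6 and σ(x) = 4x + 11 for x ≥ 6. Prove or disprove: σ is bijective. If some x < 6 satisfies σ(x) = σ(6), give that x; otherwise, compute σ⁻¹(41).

Both pieces are strictly increasing (slopes 5 and 4), so each is injective on its own interval.
The left piece maps (−∞, 6) onto (−∞, 42); the right piece maps [6, ∞) onto [35, ∞).
These images overlap. In particular σ(6) = 35 (right piece), and solving 5x + 12 = 35 on the left piece gives x = 23/5 < 6.
So σ(23/5) = σ(6) with 23/5 ≠ 6, and σ is not injective, hence not bijective. This x = 23/5 is the requested value below 6.

23/5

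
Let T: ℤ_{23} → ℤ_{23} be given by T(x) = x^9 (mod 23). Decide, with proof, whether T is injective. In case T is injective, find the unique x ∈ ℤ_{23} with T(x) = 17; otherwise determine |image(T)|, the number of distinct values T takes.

21

Since 23 is prime, the nonzero elements of ℤ_{23} form a cyclic group of order 22.
As gcd(9, 22) = 1, raising to the 9th power is a bijection on this group: if u^9 ≡ v^9 then (uv^{−1})^9 = 1, and the only element of order dividing gcd(9, 22) = 1 is 1, so u = v.
With T(0) = 0 this makes T injective on all of ℤ_{23}, hence bijective (finite equal-size domain and codomain). In particular T is injective.
Since T is injective, we find the preimage of 17. The inverse of x ↦ x^9 on (ℤ_{23})^× is x ↦ x^5, because 9·5 = 45 = 2·22 + 1 ≡ 1 (mod 22) and x^{22} = 1 for x ≠ 0 (Fermat). So T⁻¹(17) = 17^5 mod 23.
Repeated squaring mod 23: 17^1 ≡ 17, 17^2 ≡ 17² = 289 ≡ 13, 17^4 ≡ 13² = 169 ≡ 8. Since 5 = 4 + 1, 17^5 ≡ 8·17: 8·17 = 136 ≡ 21. So 17^5 ≡ 21 (mod 23).
Hence T⁻¹(17) = 21.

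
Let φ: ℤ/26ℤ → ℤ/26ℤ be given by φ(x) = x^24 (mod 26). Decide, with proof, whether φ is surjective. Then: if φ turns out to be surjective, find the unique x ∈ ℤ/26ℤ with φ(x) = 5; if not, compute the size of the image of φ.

4

φ(1) = 1^24 = 1.
φ(3): Repeated squaring mod 26: 3^1 ≡ 3, 3^2 ≡ 3² = 9, 3^4 ≡ 9² = 81 ≡ 3, 3^8 ≡ 3² = 9, 3^16 ≡ 9² = 81 ≡ 3. Since 24 = 16 + 8, 3^24 ≡ 3·9: 3·9 = 27 ≡ 1. So 3^24 ≡ 1 (mod 26).
So φ(1) = φ(3) = 1 while 1 ≠ 3, so φ is not injective.
A non-injective map from the 26-element set ℤ/26ℤ to itself takes at most 25 distinct values, so it cannot be surjective. Therefore φ is not surjective.
Since φ is not surjective, we determine |image(φ)|. Computing x^24 mod 26 for each x (by repeated squaring, reducing mod 26 at every step), the values φ(0), φ(1), …, φ(25) are: 0, 1, 14, 1, 14, 1, 14, 1, 14, 1, 14, 1, 14, 13, 14, 1, 14, 1, 14, 1, 14, 1, 14, 1, 14, 1.
The distinct values are {0, 1, 13, 14}; there are 4 of them.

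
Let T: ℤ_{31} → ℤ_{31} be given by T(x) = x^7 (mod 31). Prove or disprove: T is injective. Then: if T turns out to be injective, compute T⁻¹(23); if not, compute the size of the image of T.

15

Since 31 is prime, the nonzero elements of ℤ_{31} form a cyclic group of order 30.
As gcd(7, 30) = 1, raising to the 7th power is a bijection on this group: if s^7 ≡ t^7 then (st^{−1})^7 = 1, and the only element of order dividing gcd(7, 30) = 1 is 1, so s = t.
With T(0) = 0 this makes T injective on all of ℤ_{31}, hence bijective (finite equal-size domain and codomain). In particular T is injective.
Since T is injective, we find the preimage of 23. The inverse of x ↦ x^7 on (ℤ_{31})^× is x ↦ x^13, because 7·13 = 91 = 3·30 + 1 ≡ 1 (mod 30) and x^{30} = 1 for x ≠ 0 (Fermat). So T⁻¹(23) = 23^13 mod 31.
Repeated squaring mod 31: 23^1 ≡ 23, 23^2 ≡ 23² = 529 ≡ 2, 23^4 ≡ 2² = 4, 23^8 ≡ 4² = 16. Since 13 = 8 + 4 + 1, 23^13 ≡ 16·4·23: 16·4 = 64 ≡ 2, then 2·23 = 46 ≡ 15. So 23^13 ≡ 15 (mod 31).
Hence T⁻¹(23) = 15.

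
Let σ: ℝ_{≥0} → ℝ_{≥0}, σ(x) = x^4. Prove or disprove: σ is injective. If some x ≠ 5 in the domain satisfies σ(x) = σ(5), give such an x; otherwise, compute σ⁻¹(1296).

6

On ℝ_{≥0}, x ↦ x^4 is strictly increasing, so σ(x_1) = σ(x_2) forces x_1 = x_2. Hence σ is injective.
Since x ↦ x^4 is strictly increasing on ℝ_{≥0}, it is injective there, so no x ≠ 5 in the domain has σ(x) = σ(5). We therefore compute σ⁻¹(1296) = 1296^{1/4} = 6 (indeed 6^4 = 1296).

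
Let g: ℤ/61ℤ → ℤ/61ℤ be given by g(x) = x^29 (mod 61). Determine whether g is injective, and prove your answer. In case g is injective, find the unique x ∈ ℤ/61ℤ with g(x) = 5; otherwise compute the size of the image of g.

Since 61 is prime, the nonzero elements of ℤ/61ℤ form a cyclic group of order 60.
As gcd(29, 60) = 1, raising to the 29th power is a bijection on this group: if a^29 ≡ b^29 then (ab^{−1})^29 = 1, and the only element of order dividing gcd(29, 60) = 1 is 1, so a = b.
With g(0) = 0 this makes g injective on all of ℤ/61ℤ, hence bijective (finite equal-size domain and codomain). In particular g is injective.
Since g is injective, we find the preimage of 5. The inverse of x ↦ x^29 on (ℤ/61ℤ)^× is x ↦ x^29, because 29·29 = 841 = 14·60 + 1 ≡ 1 (mod 60) and x^{60} = 1 for x ≠ 0 (Fermat). So g⁻¹(5) = 5^29 mod 61.
Repeated squaring mod 61: 5^1 ≡ 5, 5^2 ≡ 5² = 25, 5^4 ≡ 25² = 625 ≡ 15, 5^8 ≡ 15² = 225 ≡ 42, 5^16 ≡ 42² = 1764 ≡ 56. Since 29 = 16 + 8 + 4 + 1, 5^29 ≡ 56·42·15·5: 56·42 = 2352 ≡ 34, then 34·15 = 510 ≡ 22, then 22·5 = 110 ≡ 49. So 5^29 ≡ 49 (mod 61).
Hence g⁻¹(5) = 49.

49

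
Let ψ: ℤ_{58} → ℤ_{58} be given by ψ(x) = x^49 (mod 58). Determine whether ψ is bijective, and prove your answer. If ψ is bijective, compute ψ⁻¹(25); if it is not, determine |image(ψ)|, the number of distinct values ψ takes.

ψ(4): Repeated squaring mod 58: 4^1 ≡ 4, 4^2 ≡ 4² = 16, 4^4 ≡ 16² = 256 ≡ 24, 4^8 ≡ 24² = 576 ≡ 54, 4^16 ≡ 54² = 2916 ≡ 16, 4^32 ≡ 16² = 256 ≡ 24. Since 49 = 32 + 16 + 1, 4^49 ≡ 24·16·4: 24·16 = 384 ≡ 36, then 36·4 = 144 ≡ 28. So 4^49 ≡ 28 (mod 58).
ψ(6): Repeated squaring mod 58: 6^1 ≡ 6, 6^2 ≡ 6² = 36, 6^4 ≡ 36² = 1296 ≡ 20, 6^8 ≡ 20² = 400 ≡ 52, 6^16 ≡ 52² = 2704 ≡ 36, 6^32 ≡ 36² = 1296 ≡ 20. Since 49 = 32 + 16 + 1, 6^49 ≡ 20·36·6: 20·36 = 720 ≡ 24, then 24·6 = 144 ≡ 28. So 6^49 ≡ 28 (mod 58).
So ψ(4) = ψ(6) = 28 while 4 ≠ 6, thus ψ is not injective, hence not bijective.
Since ψ is not bijective, we determine |image(ψ)|. Computing x^49 mod 58 for each x (by repeated squaring, reducing mod 58 at every step), the values ψ(0), ψ(1), …, ψ(57) are: 0, 1, 46, 17, 28, 57, 28, 1, 12, 57, 12, 17, 12, 57, 46, 41, 30, 17, 12, 17, 30, 17, 28, 1, 30, 1, 12, 41, 28, 29, 30, 17, 46, 57, 28, 57, 30, 41, 28, 41, 46, 41, 28, 17, 12, 1, 46, 41, 46, 1, 46, 57, 30, 1, 30, 41, 12, 57.
The distinct values are {0, 1, 12, 17, 28, 29, 30, 41, 46, 57}; there are 10 of them.

10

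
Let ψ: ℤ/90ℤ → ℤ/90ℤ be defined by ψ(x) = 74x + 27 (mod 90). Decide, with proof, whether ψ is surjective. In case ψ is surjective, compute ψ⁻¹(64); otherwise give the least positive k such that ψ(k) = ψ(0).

Since gcd(74, 90) = 2, we have 74x ≡ 0 (mod 2) for all x, so ψ(x) ≡ 1 (mod 2).
But 0 ≢ 1 (mod 2), so 0 ∈ ℤ/90ℤ has no preimage. Hence ψ is not surjective.
Since ψ is not surjective, we find the least positive k with ψ(k) = ψ(0): this means 74k ≡ 0 (mod 90), i.e. 90 ∣ 74k. Since gcd(74, 90) = 2, dividing through by 2 this holds exactly when 45 ∣ 37k, and as gcd(37, 45) = 1, exactly when 45 ∣ k.
The smallest positive such k is 45.

45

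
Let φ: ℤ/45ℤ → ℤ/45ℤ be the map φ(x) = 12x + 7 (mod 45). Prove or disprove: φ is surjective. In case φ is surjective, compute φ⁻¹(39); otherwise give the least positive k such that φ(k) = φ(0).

15

Since gcd(12, 45) = 3, we have 12x ≡ 0 (mod 3) for all x, so φ(x) ≡ 1 (mod 3).
But 0 ≢ 1 (mod 3), so 0 ∈ ℤ/45ℤ has no preimage. Hence φ is not surjective.
Since φ is not surjective, we find the least positive k with φ(k) = φ(0): this means 12k ≡ 0 (mod 45), i.e. 45 ∣ 12k. Since gcd(12, 45) = 3, dividing through by 3 this holds exactly when 15 ∣ 4k, and as gcd(4, 15) = 1, exactly when 15 ∣ k.
The smallest positive such k is 15.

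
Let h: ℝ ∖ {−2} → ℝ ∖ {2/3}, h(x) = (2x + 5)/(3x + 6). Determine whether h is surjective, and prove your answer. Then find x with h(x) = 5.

-25/13

For any y ≠ 2/3, solving y(3x + 6) = 2x + 5 for x gives a well-defined x ≠ −2. So h is surjective.
Solving h(x) = 5: cross-multiplying gives 2x + 5 = 5(3x + 6), which rearranges to −13x = 25, so x = −25/13.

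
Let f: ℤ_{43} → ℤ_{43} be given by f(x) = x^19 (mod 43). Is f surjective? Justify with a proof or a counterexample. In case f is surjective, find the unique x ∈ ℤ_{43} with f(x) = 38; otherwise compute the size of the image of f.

24

Since 43 is prime, the nonzero elements of ℤ_{43} form a cyclic group of order 42.
As gcd(19, 42) = 1, raising to the 19th power is a bijection on this group: if s^19 ≡ t^19 then (st^{−1})^19 = 1, and the only element of order dividing gcd(19, 42) = 1 is 1, so s = t.
With f(0) = 0 this makes f injective on all of ℤ_{43}, hence bijective (finite equal-size domain and codomain). In particular f is surjective.
Since f is surjective, we find the preimage of 38. The inverse of x ↦ x^19 on (ℤ_{43})^× is x ↦ x^31, because 19·31 = 589 = 14·42 + 1 ≡ 1 (mod 42) and x^{42} = 1 for x ≠ 0 (Fermat). So f⁻¹(38) = 38^31 mod 43.
Repeated squaring mod 43: 38^1 ≡ 38, 38^2 ≡ 38² = 1444 ≡ 25, 38^4 ≡ 25² = 625 ≡ 23, 38^8 ≡ 23² = 529 ≡ 13, 38^16 ≡ 13² = 169 ≡ 40. Since 31 = 16 + 8 + 4 + 2 + 1, 38^31 ≡ 40·13·23·25·38: 40·13 = 520 ≡ 4, then 4·23 = 92 ≡ 6, then 6·25 = 150 ≡ 21, then 21·38 = 798 ≡ 24. So 38^31 ≡ 24 (mod 43).
Hence f⁻¹(38) = 24.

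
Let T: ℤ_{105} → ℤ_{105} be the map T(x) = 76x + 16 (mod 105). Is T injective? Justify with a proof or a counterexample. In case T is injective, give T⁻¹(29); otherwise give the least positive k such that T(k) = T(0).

43

Recall that injectivity means: for all x_1, x_2 in the domain, T(x_1) = T(x_2) implies x_1 = x_2.
If T(x_1) = T(x_2), then 76x_1 ≡ 76x_2 (mod 105). Because gcd(76, 105) = 1, we may cancel 76 to get x_1 ≡ x_2 (mod 105).
So T is injective.
We now compute 76⁻¹ mod 105 explicitly. Euclid's algorithm: 105 = 1·76 + 29, 76 = 2·29 + 18, 29 = 1·18 + 11, 18 = 1·11 + 7, 11 = 1·7 + 4, 7 = 1·4 + 3, 4 = 1·3 + 1; back-substituting gives 1 = 76·76 − 55·105, so 76⁻¹ ≡ 76 (mod 105).
Since T is injective, we compute T⁻¹(29): solve 76x + 16 ≡ 29 (mod 105), i.e. 76x ≡ 13 (mod 105).
Multiplying by 76⁻¹ = 76 gives x ≡ 76·13 = 988 = 9·105 + 43 ≡ 43 (mod 105).
Check: T(43) = 76·43 + 16 = 3284 = 31·105 + 29 ≡ 29 (mod 105).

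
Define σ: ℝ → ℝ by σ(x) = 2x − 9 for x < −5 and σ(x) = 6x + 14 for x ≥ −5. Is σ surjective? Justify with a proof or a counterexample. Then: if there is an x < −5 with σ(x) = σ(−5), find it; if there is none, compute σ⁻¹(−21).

-6

Both pieces are strictly increasing (slopes 2 and 6), so each is injective on its own interval.
The left piece maps (−∞, −5) onto (−∞, −19); the right piece maps [−5, ∞) onto [−16, ∞).
The union (−∞, −19) ∪ [−16, ∞) omits the interval between −19 and −16; in particular −19 has no preimage. So σ is not surjective.
Because the two images are disjoint, no x < −5 has σ(x) = σ(−5), so we compute σ⁻¹(−21): −21 lies in (−∞, −19), so solve 2x − 9 = −21: x = (−21 + 9)/2 = −6.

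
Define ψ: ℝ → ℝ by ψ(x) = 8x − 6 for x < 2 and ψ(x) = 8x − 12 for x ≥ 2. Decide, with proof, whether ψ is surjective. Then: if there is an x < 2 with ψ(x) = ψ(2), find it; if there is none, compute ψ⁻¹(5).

5/4

Both pieces are strictly increasing (slopes 8 and 8), so each is injective on its own interval.
The left piece maps (−∞, 2) onto (−∞, 10); the right piece maps [2, ∞) onto [4, ∞).
The union (−∞, 10) ∪ [4, ∞) covers ℝ, so ψ is surjective.
For the follow-up: the images overlap, so an x < 2 with ψ(x) = ψ(2) exists. ψ(2) = 4; solving 8x − 6 = 4 for x < 2 gives x = (4 + 6)/8 = 5/4.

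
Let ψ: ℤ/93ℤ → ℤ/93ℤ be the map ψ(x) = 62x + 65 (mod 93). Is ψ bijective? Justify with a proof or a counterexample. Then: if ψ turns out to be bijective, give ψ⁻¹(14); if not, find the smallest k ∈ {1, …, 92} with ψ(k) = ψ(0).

By definition, ψ is injective if ψ(a) = ψ(b) implies a = b.
We have gcd(62, 93) = 31 > 1. Taking a = 0 and b = 3: ψ(0) = 65 and ψ(3) = 62·3 + 65 = 251 ≡ 65 (mod 93).
So ψ(0) = ψ(3) while 0 ≠ 3, thus ψ is not injective, hence not bijective.
Since ψ is not bijective, we find the least positive k with ψ(k) = ψ(0): this means 62k ≡ 0 (mod 93), i.e. 93 ∣ 62k. Since gcd(62, 93) = 31, dividing through by 31 this holds exactly when 3 ∣ 2k, and as gcd(2, 3) = 1, exactly when 3 ∣ k.
The smallest positive such k is 3.

3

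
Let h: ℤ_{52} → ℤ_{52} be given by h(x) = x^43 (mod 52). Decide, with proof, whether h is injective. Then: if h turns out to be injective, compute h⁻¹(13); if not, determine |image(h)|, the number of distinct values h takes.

h(0) = 0^43 = 0.
h(26): Repeated squaring mod 52: 26^1 ≡ 26, 26^2 ≡ 26² = 676 ≡ 0, 26^4 ≡ 0² = 0, 26^8 ≡ 0² = 0, 26^16 ≡ 0² = 0, 26^32 ≡ 0² = 0. Since 43 = 32 + 8 + 2 + 1, 26^43 ≡ 0·0·0·26: 0·0 = 0, then 0·0 = 0, then 0·26 = 0. So 26^43 ≡ 0 (mod 52).
So h(0) = h(26) = 0 while 0 ≠ 26, hence h is not injective.
Since h is not injective, we determine |image(h)|. Computing x^43 mod 52 for each x (by repeated squaring, reducing mod 52 at every step), the values h(0), h(1), …, h(51) are: 0, 1, 24, 3, 4, 21, 20, 19, 44, 9, 36, 15, 12, 13, 40, 11, 16, 17, 8, 7, 32, 5, 48, 23, 28, 25, 0, 27, 24, 29, 4, 47, 20, 45, 44, 35, 36, 41, 12, 39, 40, 37, 16, 43, 8, 33, 32, 31, 48, 49, 28, 51.
The distinct values are {0, 1, 3, 4, 5, 7, 8, 9, 11, 12, 13, 15, 16, 17, 19, 20, 21, 23, 24, 25, 27, 28, 29, 31, 32, 33, 35, 36, 37, 39, 40, 41, 43, 44, 45, 47, 48, 49, 51}; there are 39 of them.

39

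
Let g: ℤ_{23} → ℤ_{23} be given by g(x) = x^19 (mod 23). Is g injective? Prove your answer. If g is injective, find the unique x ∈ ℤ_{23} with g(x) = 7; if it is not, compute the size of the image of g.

5

Since 23 is prime, the nonzero elements of ℤ_{23} form a cyclic group of order 22.
As gcd(19, 22) = 1, raising to the 19th power is a bijection on this group: if s^19 ≡ t^19 then (st^{−1})^19 = 1, and the only element of order dividing gcd(19, 22) = 1 is 1, so s = t.
With g(0) = 0 this makes g injective on all of ℤ_{23}, hence bijective (finite equal-size domain and codomain). In particular g is injective.
Since g is injective, we find the preimage of 7. The inverse of x ↦ x^19 on (ℤ_{23})^× is x ↦ x^7, because 19·7 = 133 = 6·22 + 1 ≡ 1 (mod 22) and x^{22} = 1 for x ≠ 0 (Fermat). So g⁻¹(7) = 7^7 mod 23.
Repeated squaring mod 23: 7^1 ≡ 7, 7^2 ≡ 7² = 49 ≡ 3, 7^4 ≡ 3² = 9. Since 7 = 4 + 2 + 1, 7^7 ≡ 9·3·7: 9·3 = 27 ≡ 4, then 4·7 = 28 ≡ 5. So 7^7 ≡ 5 (mod 23).
Hence g⁻¹(7) = 5.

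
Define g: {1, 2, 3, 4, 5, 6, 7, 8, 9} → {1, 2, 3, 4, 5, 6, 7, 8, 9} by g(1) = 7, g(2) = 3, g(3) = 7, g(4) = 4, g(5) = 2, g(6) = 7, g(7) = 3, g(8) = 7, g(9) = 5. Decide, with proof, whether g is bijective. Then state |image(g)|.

5

g(1) = 7 = g(3) with 1 ≠ 3, so g is not injective, hence not bijective.
The image of g is {2, 3, 4, 5, 7}, which has 5 elements.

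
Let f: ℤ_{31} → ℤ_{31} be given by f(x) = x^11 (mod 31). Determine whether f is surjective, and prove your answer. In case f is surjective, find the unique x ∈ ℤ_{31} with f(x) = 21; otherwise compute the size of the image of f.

Since 31 is prime, the nonzero elements of ℤ_{31} form a cyclic group of order 30.
As gcd(11, 30) = 1, raising to the 11th power is a bijection on this group: if s^11 ≡ t^11 then (st^{−1})^11 = 1, and the only element of order dividing gcd(11, 30) = 1 is 1, so s = t.
With f(0) = 0 this makes f injective on all of ℤ_{31}, hence bijective (finite equal-size domain and codomain). In particular f is surjective.
Since f is surjective, we find the preimage of 21. The inverse of x ↦ x^11 on (ℤ_{31})^× is x ↦ x^11, because 11·11 = 121 = 4·30 + 1 ≡ 1 (mod 30) and x^{30} = 1 for x ≠ 0 (Fermat). So f⁻¹(21) = 21^11 mod 31.
Repeated squaring mod 31: 21^1 ≡ 21, 21^2 ≡ 21² = 441 ≡ 7, 21^4 ≡ 7² = 49 ≡ 18, 21^8 ≡ 18² = 324 ≡ 14. Since 11 = 8 + 2 + 1, 21^11 ≡ 14·7·21: 14·7 = 98 ≡ 5, then 5·21 = 105 ≡ 12. So 21^11 ≡ 12 (mod 31).
Hence f⁻¹(21) = 12.

12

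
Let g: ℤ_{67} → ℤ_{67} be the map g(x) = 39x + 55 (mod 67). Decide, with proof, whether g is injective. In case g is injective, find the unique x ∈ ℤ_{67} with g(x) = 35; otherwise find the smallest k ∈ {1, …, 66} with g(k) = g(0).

39

If g(s) = g(t), then 39s ≡ 39t (mod 67). Because gcd(39, 67) = 1, we may cancel 39 to get s ≡ t (mod 67).
So g is injective.
We now compute 39⁻¹ mod 67 explicitly. Euclid's algorithm: 67 = 1·39 + 28, 39 = 1·28 + 11, 28 = 2·11 + 6, 11 = 1·6 + 5, 6 = 1·5 + 1; back-substituting gives 1 = 55·39 − 32·67, so 39⁻¹ ≡ 55 (mod 67).
Since g is injective, we compute g⁻¹(35): solve 39x + 55 ≡ 35 (mod 67), i.e. 39x ≡ 47 (mod 67).
Multiplying by 39⁻¹ = 55 gives x ≡ 55·47 = 2585 = 38·67 + 39 ≡ 39 (mod 67).
Check: g(39) = 39·39 + 55 = 1576 = 23·67 + 35 ≡ 35 (mod 67).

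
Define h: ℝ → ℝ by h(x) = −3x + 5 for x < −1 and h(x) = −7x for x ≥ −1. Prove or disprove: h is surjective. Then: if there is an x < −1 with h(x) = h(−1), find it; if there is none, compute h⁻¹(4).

Both pieces are strictly decreasing (slopes −3 and −7), so each is injective on its own interval.
The left piece maps (−∞, −1) onto (8, ∞); the right piece maps [−1, ∞) onto (−∞, 7].
The union (8, ∞) ∪ (−∞, 7] omits the interval between 8 and 7; in particular 8 has no preimage. So h is not surjective.
Because the two images are disjoint, no x < −1 has h(x) = h(−1), so we compute h⁻¹(4): 4 lies in (−∞, 7], so solve −7x = 4: x = (4 − 0)/(−7) = −4/7.

-4/7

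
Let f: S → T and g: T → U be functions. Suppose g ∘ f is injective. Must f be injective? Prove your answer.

Suppose f(a) = f(b). Applying g: (g ∘ f)(a) = (g ∘ f)(b). Since g ∘ f is injective, a = b. So f is injective.

injective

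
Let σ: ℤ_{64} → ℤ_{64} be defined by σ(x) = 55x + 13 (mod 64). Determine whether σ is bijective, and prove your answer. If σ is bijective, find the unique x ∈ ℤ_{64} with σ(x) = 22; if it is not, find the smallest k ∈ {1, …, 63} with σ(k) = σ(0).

Recall: σ is injective if σ(a) = σ(b) implies a = b.
Suppose σ(a) = σ(b) in ℤ_{64}. Then 55a + 13 ≡ 55b + 13 (mod 64), so 55(a − b) ≡ 0 (mod 64).
Since gcd(55, 64) = 1, 55 is invertible modulo 64, so a − b ≡ 0 (mod 64), i.e. a = b.
We now compute 55⁻¹ mod 64 explicitly. Euclid's algorithm: 64 = 1·55 + 9, 55 = 6·9 + 1; back-substituting gives 1 = 7·55 − 6·64, so 55⁻¹ ≡ 7 (mod 64).
For any y ∈ ℤ_{64}, x = 7(y − 13) mod 64 satisfies σ(x) = 55·7(y − 13) + 13 ≡ y (since 55·7 ≡ 1 mod 64). So every y has a preimage.
Hence σ is bijective.
Since σ is bijective, we compute σ⁻¹(22): solve 55x + 13 ≡ 22 (mod 64), i.e. 55x ≡ 9 (mod 64).
Multiplying by 55⁻¹ = 7 gives x ≡ 7·9 = 63 ≡ 63 (mod 64).
Check: σ(63) = 55·63 + 13 = 3478 = 54·64 + 22 ≡ 22 (mod 64).

63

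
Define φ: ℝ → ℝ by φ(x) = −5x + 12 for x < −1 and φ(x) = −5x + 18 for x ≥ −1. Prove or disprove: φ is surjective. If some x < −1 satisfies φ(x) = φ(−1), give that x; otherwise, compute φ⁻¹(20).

-11/5

Both pieces are strictly decreasing (slopes −5 and −5), so each is injective on its own interval.
The left piece maps (−∞, −1) onto (17, ∞); the right piece maps [−1, ∞) onto (−∞, 23].
The union (17, ∞) ∪ (−∞, 23] covers ℝ, so φ is surjective.
For the follow-up: the images overlap, so an x < −1 with φ(x) = φ(−1) exists. φ(−1) = 23; solving −5x + 12 = 23 for x < −1 gives x = (23 − 12)/(−5) = −11/5.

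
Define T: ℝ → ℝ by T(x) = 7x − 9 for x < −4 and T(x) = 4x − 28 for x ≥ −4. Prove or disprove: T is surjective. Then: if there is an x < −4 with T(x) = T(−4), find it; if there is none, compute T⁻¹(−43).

Both pieces are strictly increasing (slopes 7 and 4), so each is injective on its own interval.
The left piece maps (−∞, −4) onto (−∞, −37); the right piece maps [−4, ∞) onto [−44, ∞).
The union (−∞, −37) ∪ [−44, ∞) covers ℝ, so T is surjective.
For the follow-up: the images overlap, so an x < −4 with T(x) = T(−4) exists. T(−4) = −44; solving 7x − 9 = −44 for x < −4 gives x = (−44 + 9)/7 = −5.

-5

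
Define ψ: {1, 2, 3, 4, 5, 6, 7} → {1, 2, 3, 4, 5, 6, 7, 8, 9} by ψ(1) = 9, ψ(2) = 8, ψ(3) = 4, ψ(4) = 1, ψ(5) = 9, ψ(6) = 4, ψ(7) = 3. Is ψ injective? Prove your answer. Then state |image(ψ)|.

ψ(1) = 9 = ψ(5) with 1 ≠ 5, so ψ is not injective.
The image of ψ is {1, 3, 4, 8, 9}, which has 5 elements.

5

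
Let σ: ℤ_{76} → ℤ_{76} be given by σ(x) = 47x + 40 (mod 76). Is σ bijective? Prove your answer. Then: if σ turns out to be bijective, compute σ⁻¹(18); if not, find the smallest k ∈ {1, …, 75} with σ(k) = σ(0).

6

If σ(s) = σ(t), then 47s ≡ 47t (mod 76). Because gcd(47, 76) = 1, we may cancel 47 to get s ≡ t (mod 76).
We now compute 47⁻¹ mod 76 explicitly. Euclid's algorithm: 76 = 1·47 + 29, 47 = 1·29 + 18, 29 = 1·18 + 11, 18 = 1·11 + 7, 11 = 1·7 + 4, 7 = 1·4 + 3, 4 = 1·3 + 1; back-substituting gives 1 = 55·47 − 34·76, so 47⁻¹ ≡ 55 (mod 76).
For any y ∈ ℤ_{76}, x = 55(y − 40) mod 76 satisfies σ(x) = 47·55(y − 40) + 40 ≡ y (since 47·55 ≡ 1 mod 76). So every y has a preimage.
Hence σ is bijective.
Since σ is bijective, we compute σ⁻¹(18): solve 47x + 40 ≡ 18 (mod 76), i.e. 47x ≡ 54 (mod 76).
Multiplying by 47⁻¹ = 55 gives x ≡ 55·54 = 2970 = 39·76 + 6 ≡ 6 (mod 76).
Check: σ(6) = 47·6 + 40 = 322 = 4·76 + 18 ≡ 18 (mod 76).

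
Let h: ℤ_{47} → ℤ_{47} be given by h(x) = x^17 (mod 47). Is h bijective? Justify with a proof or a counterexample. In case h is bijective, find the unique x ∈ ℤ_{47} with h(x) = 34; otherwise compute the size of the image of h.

Since 47 is prime, the nonzero elements of ℤ_{47} form a cyclic group of order 46.
As gcd(17, 46) = 1, raising to the 17th power is a bijection on this group: if a^17 ≡ b^17 then (ab^{−1})^17 = 1, and the only element of order dividing gcd(17, 46) = 1 is 1, so a = b.
With h(0) = 0 this makes h injective on all of ℤ_{47}, hence bijective (finite equal-size domain and codomain). In particular h is bijective.
Since h is bijective, we find the preimage of 34. The inverse of x ↦ x^17 on (ℤ_{47})^× is x ↦ x^19, because 17·19 = 323 = 7·46 + 1 ≡ 1 (mod 46) and x^{46} = 1 for x ≠ 0 (Fermat). So h⁻¹(34) = 34^19 mod 47.
Repeated squaring mod 47: 34^1 ≡ 34, 34^2 ≡ 34² = 1156 ≡ 28, 34^4 ≡ 28² = 784 ≡ 32, 34^8 ≡ 32² = 1024 ≡ 37, 34^16 ≡ 37² = 1369 ≡ 6. Since 19 = 16 + 2 + 1, 34^19 ≡ 6·28·34: 6·28 = 168 ≡ 27, then 27·34 = 918 ≡ 25. So 34^19 ≡ 25 (mod 47).
Hence h⁻¹(34) = 25.

25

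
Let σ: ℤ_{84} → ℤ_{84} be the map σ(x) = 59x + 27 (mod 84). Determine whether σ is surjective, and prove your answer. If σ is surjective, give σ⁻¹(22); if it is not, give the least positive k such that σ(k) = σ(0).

17

Recall: surjectivity means every element of the codomain has a preimage under σ.
Since gcd(59, 84) = 1, 59 is invertible modulo 84. Euclid's algorithm: 84 = 1·59 + 25, 59 = 2·25 + 9, 25 = 2·9 + 7, 9 = 1·7 + 2, 7 = 3·2 + 1; back-substituting gives 1 = 47·59 − 33·84, so 59⁻¹ ≡ 47 (mod 84).
For any y ∈ ℤ_{84}, x = 47(y − 27) mod 84 satisfies σ(x) = 59·47(y − 27) + 27 ≡ y (since 59·47 ≡ 1 mod 84). So every y has a preimage.
So σ is surjective.
Since σ is surjective, we compute σ⁻¹(22): solve 59x + 27 ≡ 22 (mod 84), i.e. 59x ≡ 79 (mod 84).
Multiplying by 59⁻¹ = 47 gives x ≡ 47·79 = 3713 = 44·84 + 17 ≡ 17 (mod 84).
Check: σ(17) = 59·17 + 27 = 1030 = 12·84 + 22 ≡ 22 (mod 84).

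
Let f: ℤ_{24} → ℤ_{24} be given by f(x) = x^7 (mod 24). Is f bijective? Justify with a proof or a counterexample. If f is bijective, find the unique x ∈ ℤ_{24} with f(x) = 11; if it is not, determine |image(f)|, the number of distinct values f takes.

15

f(0) = 0^7 = 0.
f(6): Repeated squaring mod 24: 6^1 ≡ 6, 6^2 ≡ 6² = 36 ≡ 12, 6^4 ≡ 12² = 144 ≡ 0. Since 7 = 4 + 2 + 1, 6^7 ≡ 0·12·6: 0·12 = 0, then 0·6 = 0. So 6^7 ≡ 0 (mod 24).
So f(0) = f(6) = 0 while 0 ≠ 6, therefore f is not injective, hence not bijective.
Since f is not bijective, we determine |image(f)|. Computing x^7 mod 24 for each x (by repeated squaring, reducing mod 24 at every step), the values f(0), f(1), …, f(23) are: 0, 1, 8, 3, 16, 5, 0, 7, 8, 9, 16, 11, 0, 13, 8, 15, 16, 17, 0, 19, 8, 21, 16, 23.
The distinct values are {0, 1, 3, 5, 7, 8, 9, 11, 13, 15, 16, 17, 19, 21, 23}; there are 15 of them.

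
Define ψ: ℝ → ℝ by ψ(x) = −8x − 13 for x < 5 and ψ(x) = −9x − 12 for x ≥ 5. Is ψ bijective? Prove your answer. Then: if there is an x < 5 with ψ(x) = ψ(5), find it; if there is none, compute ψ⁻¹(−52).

Both pieces are strictly decreasing (slopes −8 and −9), so each is injective on its own interval.
The left piece maps (−∞, 5) onto (−53, ∞); the right piece maps [5, ∞) onto (−∞, −57].
The images leave a gap (−53 has no preimage), so ψ is not surjective, hence not bijective.
Because the two images are disjoint, no x < 5 has ψ(x) = ψ(5), so we compute ψ⁻¹(−52): −52 lies in (−53, ∞), so solve −8x − 13 = −52: x = (−52 + 13)/(−8) = 39/8.

39/8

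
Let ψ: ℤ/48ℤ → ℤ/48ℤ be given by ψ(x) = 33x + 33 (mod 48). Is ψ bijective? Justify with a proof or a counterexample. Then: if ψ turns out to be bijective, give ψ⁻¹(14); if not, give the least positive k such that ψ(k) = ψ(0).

16

Recall: ψ is injective when ψ(s) = ψ(t) forces s = t.
We have gcd(33, 48) = 3 > 1. Taking s = 0 and t = 16: ψ(0) = 33 and ψ(16) = 33·16 + 33 = 561 ≡ 33 (mod 48).
So ψ(0) = ψ(16) while 0 ≠ 16, hence ψ is not injective, hence not bijective.
Since ψ is not bijective, we find the least positive k with ψ(k) = ψ(0): this means 33k ≡ 0 (mod 48), i.e. 48 ∣ 33k. Since gcd(33, 48) = 3, dividing through by 3 this holds exactly when 16 ∣ 11k, and as gcd(11, 16) = 1, exactly when 16 ∣ k.
The smallest positive such k is 16.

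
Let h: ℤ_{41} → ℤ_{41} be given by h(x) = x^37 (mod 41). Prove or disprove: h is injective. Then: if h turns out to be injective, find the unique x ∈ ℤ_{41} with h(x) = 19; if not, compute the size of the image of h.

Since 41 is prime, the nonzero elements of ℤ_{41} form a cyclic group of order 40.
As gcd(37, 40) = 1, raising to the 37th power is a bijection on this group: if u^37 ≡ v^37 then (uv^{−1})^37 = 1, and the only element of order dividing gcd(37, 40) = 1 is 1, so u = v.
With h(0) = 0 this makes h injective on all of ℤ_{41}, hence bijective (finite equal-size domain and codomain). In particular h is injective.
Since h is injective, we find the preimage of 19. The inverse of x ↦ x^37 on (ℤ_{41})^× is x ↦ x^13, because 37·13 = 481 = 12·40 + 1 ≡ 1 (mod 40) and x^{40} = 1 for x ≠ 0 (Fermat). So h⁻¹(19) = 19^13 mod 41.
Repeated squaring mod 41: 19^1 ≡ 19, 19^2 ≡ 19² = 361 ≡ 33, 19^4 ≡ 33² = 1089 ≡ 23, 19^8 ≡ 23² = 529 ≡ 37. Since 13 = 8 + 4 + 1, 19^13 ≡ 37·23·19: 37·23 = 851 ≡ 31, then 31·19 = 589 ≡ 15. So 19^13 ≡ 15 (mod 41).
Hence h⁻¹(19) = 15.

15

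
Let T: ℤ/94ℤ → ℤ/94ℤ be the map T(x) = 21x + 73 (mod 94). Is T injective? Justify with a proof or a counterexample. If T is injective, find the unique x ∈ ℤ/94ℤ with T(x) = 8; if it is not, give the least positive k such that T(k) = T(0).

If T(s) = T(t), then 21s ≡ 21t (mod 94). Because gcd(21, 94) = 1, we may cancel 21 to get s ≡ t (mod 94).
Hence T is injective.
We now compute 21⁻¹ mod 94 explicitly. Euclid's algorithm: 94 = 4·21 + 10, 21 = 2·10 + 1; back-substituting gives 1 = 9·21 − 2·94, so 21⁻¹ ≡ 9 (mod 94).
Since T is injective, we find T⁻¹(8): we need 21x ≡ 8 − 73 ≡ 29 (mod 94). Using 21⁻¹ = 9: x ≡ 9·29 = 261 = 2·94 + 73, so x = 73.
Check: T(73) = 21·73 + 73 = 1606 = 17·94 + 8 ≡ 8 (mod 94).

73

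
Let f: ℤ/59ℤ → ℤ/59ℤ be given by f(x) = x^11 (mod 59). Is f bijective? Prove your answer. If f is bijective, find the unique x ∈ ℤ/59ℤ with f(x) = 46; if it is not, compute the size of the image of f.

Since 59 is prime, the nonzero elements of ℤ/59ℤ form a cyclic group of order 58.
As gcd(11, 58) = 1, raising to the 11th power is a bijection on this group: if u^11 ≡ v^11 then (uv^{−1})^11 = 1, and the only element of order dividing gcd(11, 58) = 1 is 1, so u = v.
With f(0) = 0 this makes f injective on all of ℤ/59ℤ, hence bijective (finite equal-size domain and codomain). In particular f is bijective.
Since f is bijective, we find the preimage of 46. The inverse of x ↦ x^11 on (ℤ/59ℤ)^× is x ↦ x^37, because 11·37 = 407 = 7·58 + 1 ≡ 1 (mod 58) and x^{58} = 1 for x ≠ 0 (Fermat). So f⁻¹(46) = 46^37 mod 59.
Repeated squaring mod 59: 46^1 ≡ 46, 46^2 ≡ 46² = 2116 ≡ 51, 46^4 ≡ 51² = 2601 ≡ 5, 46^8 ≡ 5² = 25, 46^16 ≡ 25² = 625 ≡ 35, 46^32 ≡ 35² = 1225 ≡ 45. Since 37 = 32 + 4 + 1, 46^37 ≡ 45·5·46: 45·5 = 225 ≡ 48, then 48·46 = 2208 ≡ 25. So 46^37 ≡ 25 (mod 59).
Hence f⁻¹(46) = 25.

25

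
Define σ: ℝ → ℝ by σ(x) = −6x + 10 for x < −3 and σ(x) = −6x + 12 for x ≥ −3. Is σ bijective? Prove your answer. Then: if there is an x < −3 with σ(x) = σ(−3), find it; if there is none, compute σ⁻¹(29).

Both pieces are strictly decreasing (slopes −6 and −6), so each is injective on its own interval.
The left piece maps (−∞, −3) onto (28, ∞); the right piece maps [−3, ∞) onto (−∞, 30].
These images overlap. In particular σ(−3) = 30 (right piece), and solving −6x + 10 = 30 on the left piece gives x = −10/3 < −3.
So σ(−10/3) = σ(−3) with −10/3 ≠ −3, and σ is not injective, hence not bijective. This x = −10/3 is the requested value below −3.

-10/3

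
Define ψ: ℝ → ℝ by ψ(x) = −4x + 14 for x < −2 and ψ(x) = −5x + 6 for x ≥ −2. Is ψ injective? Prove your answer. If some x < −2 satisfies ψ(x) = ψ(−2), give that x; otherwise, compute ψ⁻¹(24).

-5/2

Both pieces are strictly decreasing (slopes −4 and −5), so each is injective on its own interval.
The left piece maps (−∞, −2) onto (22, ∞); the right piece maps [−2, ∞) onto (−∞, 16].
These images are disjoint, so no value is attained by both pieces. Thus ψ is injective.
Because the two images are disjoint, no x < −2 has ψ(x) = ψ(−2), so we compute ψ⁻¹(24): 24 lies in (22, ∞), so solve −4x + 14 = 24: x = (24 − 14)/(−4) = −5/2.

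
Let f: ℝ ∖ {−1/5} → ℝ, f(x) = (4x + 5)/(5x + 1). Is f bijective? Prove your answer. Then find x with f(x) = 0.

If f(x) = 4/5, cross-multiplying gives 5(4x + 5) = 4(5x + 1), which simplifies to 25 = 4 — false.  So 4/5 has no preimage and f is not surjective.
Thus f is not bijective.
Solving f(x) = 0: cross-multiplying gives 4x + 5 = 0(5x + 1), which rearranges to 4x = −5, so x = −5/4.

-5/4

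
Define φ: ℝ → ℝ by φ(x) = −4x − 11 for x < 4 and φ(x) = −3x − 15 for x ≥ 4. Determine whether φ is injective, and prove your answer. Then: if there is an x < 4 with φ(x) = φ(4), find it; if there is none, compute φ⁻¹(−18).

Both pieces are strictly decreasing (slopes −4 and −3), so each is injective on its own interval.
The left piece maps (−∞, 4) onto (−27, ∞); the right piece maps [4, ∞) onto (−∞, −27].
These images are disjoint, so no value is attained by both pieces. Hence φ is injective.
Because the two images are disjoint, no x < 4 has φ(x) = φ(4), so we compute φ⁻¹(−18): −18 lies in (−27, ∞), so solve −4x − 11 = −18: x = (−18 + 11)/(−4) = 7/4.

7/4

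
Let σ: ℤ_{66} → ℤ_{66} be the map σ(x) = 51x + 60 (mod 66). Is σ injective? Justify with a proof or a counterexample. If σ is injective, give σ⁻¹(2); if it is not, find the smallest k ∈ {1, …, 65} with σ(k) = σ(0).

We have gcd(51, 66) = 3 > 1. Taking u = 0 and v = 22: σ(0) = 60 and σ(22) = 51·22 + 60 = 1182 ≡ 60 (mod 66).
So σ(0) = σ(22) while 0 ≠ 22, thus σ is not injective.
Since σ is not injective, we find the least positive k with σ(k) = σ(0): this means 51k ≡ 0 (mod 66), i.e. 66 ∣ 51k. Since gcd(51, 66) = 3, dividing through by 3 this holds exactly when 22 ∣ 17k, and as gcd(17, 22) = 1, exactly when 22 ∣ k.
The smallest positive such k is 22.

22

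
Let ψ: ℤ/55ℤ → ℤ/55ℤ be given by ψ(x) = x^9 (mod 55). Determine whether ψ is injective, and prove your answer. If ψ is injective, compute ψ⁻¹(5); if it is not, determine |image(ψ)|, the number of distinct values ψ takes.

20

Computing x^9 mod 55 for each x (by repeated squaring, reducing mod 55 at every step), the values ψ(0), ψ(1), …, ψ(54) are: 0, 1, 17, 48, 14, 20, 46, 52, 18, 49, 10, 11, 12, 28, 4, 25, 31, 2, 8, 29, 5, 21, 22, 23, 39, 15, 36, 42, 13, 19, 40, 16, 32, 33, 34, 50, 26, 47, 53, 24, 30, 51, 27, 43, 44, 45, 6, 37, 3, 9, 35, 41, 7, 38, 54.
Every element of ℤ/55ℤ appears exactly once in this list, so ψ is a bijection, and in particular injective.
Since ψ is injective, we read off the preimage of 5 from the same table: ψ(20) = 5, so ψ⁻¹(5) = 20.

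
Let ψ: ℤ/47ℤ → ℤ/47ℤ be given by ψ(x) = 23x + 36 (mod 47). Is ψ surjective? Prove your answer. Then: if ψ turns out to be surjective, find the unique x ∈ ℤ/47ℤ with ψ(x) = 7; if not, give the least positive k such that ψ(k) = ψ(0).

11

Since gcd(23, 47) = 1, 23 is invertible modulo 47. Euclid's algorithm: 47 = 2·23 + 1; back-substituting gives 1 = 45·23 − 22·47, so 23⁻¹ ≡ 45 (mod 47).
Then y ↦ 45(y − 36) is a two-sided inverse to ψ, so every y ∈ ℤ/47ℤ has a preimage.
So ψ is surjective.
Since ψ is surjective, we compute ψ⁻¹(7): solve 23x + 36 ≡ 7 (mod 47), i.e. 23x ≡ 18 (mod 47).
Multiplying by 23⁻¹ = 45 gives x ≡ 45·18 = 810 = 17·47 + 11 ≡ 11 (mod 47).
Check: ψ(11) = 23·11 + 36 = 289 = 6·47 + 7 ≡ 7 (mod 47).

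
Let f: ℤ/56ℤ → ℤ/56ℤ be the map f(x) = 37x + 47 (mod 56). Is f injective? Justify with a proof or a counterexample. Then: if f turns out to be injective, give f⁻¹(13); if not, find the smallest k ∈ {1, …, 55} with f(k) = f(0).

46

If f(s) = f(t), then 37s ≡ 37t (mod 56). Because gcd(37, 56) = 1, we may cancel 37 to get s ≡ t (mod 56).
Therefore f is injective.
We now compute 37⁻¹ mod 56 explicitly. Euclid's algorithm: 56 = 1·37 + 19, 37 = 1·19 + 18, 19 = 1·18 + 1; back-substituting gives 1 = 53·37 − 35·56, so 37⁻¹ ≡ 53 (mod 56).
Since f is injective, we find f⁻¹(13): we need 37x ≡ 13 − 47 ≡ 22 (mod 56). Using 37⁻¹ = 53: x ≡ 53·22 = 1166 = 20·56 + 46, so x = 46.
Check: f(46) = 37·46 + 47 = 1749 = 31·56 + 13 ≡ 13 (mod 56).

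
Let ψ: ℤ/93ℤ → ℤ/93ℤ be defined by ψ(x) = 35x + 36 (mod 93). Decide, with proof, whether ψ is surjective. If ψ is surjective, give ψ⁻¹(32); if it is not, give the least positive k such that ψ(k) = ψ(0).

Since gcd(35, 93) = 1, 35 is invertible modulo 93. Euclid's algorithm: 93 = 2·35 + 23, 35 = 1·23 + 12, 23 = 1·12 + 11, 12 = 1·11 + 1; back-substituting gives 1 = 8·35 − 3·93, so 35⁻¹ ≡ 8 (mod 93).
Then y ↦ 8(y − 36) is a two-sided inverse to ψ, so every y ∈ ℤ/93ℤ has a preimage.
Therefore ψ is surjective.
Since ψ is surjective, we compute ψ⁻¹(32): solve 35x + 36 ≡ 32 (mod 93), i.e. 35x ≡ 89 (mod 93).
Multiplying by 35⁻¹ = 8 gives x ≡ 8·89 = 712 = 7·93 + 61 ≡ 61 (mod 93).
Check: ψ(61) = 35·61 + 36 = 2171 = 23·93 + 32 ≡ 32 (mod 93).

61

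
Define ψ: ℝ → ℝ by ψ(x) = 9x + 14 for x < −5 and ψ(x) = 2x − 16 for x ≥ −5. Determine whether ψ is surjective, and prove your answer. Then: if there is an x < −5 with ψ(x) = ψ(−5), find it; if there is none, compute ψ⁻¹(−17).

-1/2

Both pieces are strictly increasing (slopes 9 and 2), so each is injective on its own interval.
The left piece maps (−∞, −5) onto (−∞, −31); the right piece maps [−5, ∞) onto [−26, ∞).
The union (−∞, −31) ∪ [−26, ∞) omits the interval between −31 and −26; in particular −31 has no preimage. So ψ is not surjective.
Because the two images are disjoint, no x < −5 has ψ(x) = ψ(−5), so we compute ψ⁻¹(−17): −17 lies in [−26, ∞), so solve 2x − 16 = −17: x = (−17 + 16)/2 = −1/2.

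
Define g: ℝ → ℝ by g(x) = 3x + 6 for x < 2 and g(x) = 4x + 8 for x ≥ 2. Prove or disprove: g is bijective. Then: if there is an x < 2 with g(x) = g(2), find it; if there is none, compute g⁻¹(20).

Both pieces are strictly increasing (slopes 3 and 4), so each is injective on its own interval.
The left piece maps (−∞, 2) onto (−∞, 12); the right piece maps [2, ∞) onto [16, ∞).
The images leave a gap (12 has no preimage), so g is not surjective, hence not bijective.
Because the two images are disjoint, no x < 2 has g(x) = g(2), so we compute g⁻¹(20): 20 lies in [16, ∞), so solve 4x + 8 = 20: x = (20 − 8)/4 = 3.

3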